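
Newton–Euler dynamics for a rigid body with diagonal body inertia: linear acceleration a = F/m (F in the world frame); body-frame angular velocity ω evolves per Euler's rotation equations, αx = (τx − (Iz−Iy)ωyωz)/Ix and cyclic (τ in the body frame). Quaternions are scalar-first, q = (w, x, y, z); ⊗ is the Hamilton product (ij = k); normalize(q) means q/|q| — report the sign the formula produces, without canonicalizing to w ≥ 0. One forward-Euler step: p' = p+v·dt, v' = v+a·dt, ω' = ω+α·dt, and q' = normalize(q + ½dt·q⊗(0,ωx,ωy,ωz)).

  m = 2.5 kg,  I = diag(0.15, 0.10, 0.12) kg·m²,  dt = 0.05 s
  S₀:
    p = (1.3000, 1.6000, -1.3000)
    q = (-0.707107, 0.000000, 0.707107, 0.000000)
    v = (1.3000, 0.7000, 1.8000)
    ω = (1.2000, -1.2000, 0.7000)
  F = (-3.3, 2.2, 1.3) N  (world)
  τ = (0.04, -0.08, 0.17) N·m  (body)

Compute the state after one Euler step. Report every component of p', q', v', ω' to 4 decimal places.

p' = (1.3650, 1.6350, -1.2100)
q' = (-0.6852, -0.0088, 0.7276, -0.0336)
v' = (1.2340, 0.7440, 1.8260)
ω' = (1.2189, -1.2526, 0.7408)

p + v·dt = (1.3650, 1.6350, -1.2100)
v' = v + a·dt = (1.2340, 0.7440, 1.8260)
ω×(Iω) gyroscopic = (-0.0168, 0.0252, 0.0720)
angular accel α = (0.3787, -1.0520, 0.8167)
new body rate ω' = (1.2189, -1.2526, 0.7408)
Hamilton product q⊗(0,ω) = (0.8485284, -0.3535535, 0.8485284, -1.3435033)
updated quaternion q' = (-0.6852, -0.0088, 0.7276, -0.0336)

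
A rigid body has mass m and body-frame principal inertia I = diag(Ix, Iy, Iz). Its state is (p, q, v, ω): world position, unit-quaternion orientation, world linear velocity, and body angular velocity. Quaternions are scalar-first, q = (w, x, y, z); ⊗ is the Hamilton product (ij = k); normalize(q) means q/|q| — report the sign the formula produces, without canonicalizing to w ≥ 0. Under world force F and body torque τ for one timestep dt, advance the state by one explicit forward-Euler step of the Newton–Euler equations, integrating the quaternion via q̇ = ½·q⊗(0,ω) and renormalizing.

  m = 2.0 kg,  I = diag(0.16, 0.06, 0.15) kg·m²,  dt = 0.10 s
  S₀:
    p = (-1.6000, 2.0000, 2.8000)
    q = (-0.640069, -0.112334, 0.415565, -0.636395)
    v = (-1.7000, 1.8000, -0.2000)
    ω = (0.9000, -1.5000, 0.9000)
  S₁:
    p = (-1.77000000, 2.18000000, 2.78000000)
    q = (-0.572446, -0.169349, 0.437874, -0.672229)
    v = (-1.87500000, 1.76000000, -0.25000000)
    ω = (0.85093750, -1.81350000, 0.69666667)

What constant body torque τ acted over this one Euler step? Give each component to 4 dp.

Δω = ω₁−ω₀ = (-0.04906250, -0.31350000, -0.20333333)
gyro term ω₀×Iω₀ = (-0.1215, 0.0081, 0.1350)
I·α + gyro = (-0.2000, -0.1800, -0.1700)

τ = (-0.2000, -0.1800, -0.1700)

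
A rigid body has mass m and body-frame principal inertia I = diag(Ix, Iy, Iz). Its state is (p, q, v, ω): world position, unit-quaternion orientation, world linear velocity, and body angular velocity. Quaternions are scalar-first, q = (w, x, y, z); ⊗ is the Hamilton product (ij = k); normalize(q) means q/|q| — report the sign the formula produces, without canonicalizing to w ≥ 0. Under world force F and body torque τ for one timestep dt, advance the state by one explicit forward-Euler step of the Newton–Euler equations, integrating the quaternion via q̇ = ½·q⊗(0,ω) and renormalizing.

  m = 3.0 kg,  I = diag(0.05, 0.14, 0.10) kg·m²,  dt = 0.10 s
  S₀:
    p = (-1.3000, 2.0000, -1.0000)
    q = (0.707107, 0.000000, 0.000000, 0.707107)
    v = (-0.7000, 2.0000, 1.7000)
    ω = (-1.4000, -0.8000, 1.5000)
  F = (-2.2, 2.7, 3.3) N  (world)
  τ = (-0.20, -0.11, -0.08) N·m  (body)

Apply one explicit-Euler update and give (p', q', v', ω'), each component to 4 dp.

ω×(Iω) gyroscopic = (0.0480, 0.1050, 0.1008)
α = I⁻¹(τ − ω×Iω) = (-4.9600, -1.5357, -1.8080)
ω + α·dt = (-1.8960, -0.9536, 1.3192)
q⊗(0,ω) = (-1.0606605, -0.4242642, -1.5556354, 1.0606605)
q + ½dt·q⊗(0,ω), renormalized = (0.6501, -0.0211, -0.0773, 0.7556)
a = F/m = (-0.7333, 0.9000, 1.1000)
p + v·dt = (-1.3700, 2.2000, -0.8300)
v + (F/m)dt = (-0.7733, 2.0900, 1.8100)

p' = (-1.3700, 2.2000, -0.8300)
q' = (0.6501, -0.0211, -0.0773, 0.7556)
v' = (-0.7733, 2.0900, 1.8100)
ω' = (-1.8960, -0.9536, 1.3192)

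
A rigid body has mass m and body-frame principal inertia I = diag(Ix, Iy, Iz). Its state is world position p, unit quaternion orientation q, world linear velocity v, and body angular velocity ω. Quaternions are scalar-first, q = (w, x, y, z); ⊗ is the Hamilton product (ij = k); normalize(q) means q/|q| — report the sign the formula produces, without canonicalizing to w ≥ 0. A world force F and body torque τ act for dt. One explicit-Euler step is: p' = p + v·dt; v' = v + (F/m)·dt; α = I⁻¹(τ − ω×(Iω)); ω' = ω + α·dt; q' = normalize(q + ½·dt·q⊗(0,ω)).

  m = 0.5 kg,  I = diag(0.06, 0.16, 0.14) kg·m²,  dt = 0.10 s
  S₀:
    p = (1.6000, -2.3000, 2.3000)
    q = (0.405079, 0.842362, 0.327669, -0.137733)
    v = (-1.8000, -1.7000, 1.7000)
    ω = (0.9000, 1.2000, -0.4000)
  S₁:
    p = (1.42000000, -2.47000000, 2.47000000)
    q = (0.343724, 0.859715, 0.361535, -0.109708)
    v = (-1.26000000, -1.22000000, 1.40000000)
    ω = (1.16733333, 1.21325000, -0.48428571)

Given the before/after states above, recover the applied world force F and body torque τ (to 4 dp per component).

F = (2.7000, 2.4000, -1.5000)
τ = (0.1700, 0.0500, -0.0100)

ω₁ − ω₀ = (0.26733333, 0.01325000, -0.08428571)
τ = I·(Δω/dt) + ω₀×(Iω₀) = (0.1700, 0.0500, -0.0100)
v₁ − v₀ = (0.54000000, 0.48000000, -0.30000000)
m·(v₁−v₀)/dt = (2.7000, 2.4000, -1.5000)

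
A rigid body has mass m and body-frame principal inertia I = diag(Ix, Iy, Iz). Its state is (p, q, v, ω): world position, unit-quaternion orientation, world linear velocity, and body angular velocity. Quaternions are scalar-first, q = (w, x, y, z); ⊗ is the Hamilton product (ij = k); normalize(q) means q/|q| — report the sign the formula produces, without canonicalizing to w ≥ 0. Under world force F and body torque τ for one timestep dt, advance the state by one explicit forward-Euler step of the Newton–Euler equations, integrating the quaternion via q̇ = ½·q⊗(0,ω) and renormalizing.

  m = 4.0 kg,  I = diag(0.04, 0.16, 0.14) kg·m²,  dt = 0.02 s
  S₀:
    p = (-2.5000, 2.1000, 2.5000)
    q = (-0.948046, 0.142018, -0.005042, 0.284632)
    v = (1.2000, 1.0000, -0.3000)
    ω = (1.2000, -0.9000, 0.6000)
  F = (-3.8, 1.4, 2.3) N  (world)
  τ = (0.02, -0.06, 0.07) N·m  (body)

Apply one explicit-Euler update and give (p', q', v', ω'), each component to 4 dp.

p' = (-2.4760, 2.1200, 2.4940)
q' = (-0.9514, 0.1332, 0.0061, 0.2777)
v' = (1.1810, 1.0070, -0.2885)
ω' = (1.2046, -0.8985, 0.6285)

ω×(Iω) gyroscopic = (0.0108, -0.0720, -0.1296)
α = I⁻¹(τ − ω×Iω) = (0.2300, 0.0750, 1.4257)
new body rate ω' = (1.2046, -0.8985, 0.6285)
q⊗(0,ω) = (-0.3457386, -0.8845116, 1.1095890, -0.6905934)
q' = normalize(q + ½dt·q⊗(0,ω)) = (-0.9514, 0.1332, 0.0061, 0.2777)
a = (-0.9500, 0.3500, 0.5750)
p + v·dt = (-2.4760, 2.1200, 2.4940)
v' = v + a·dt = (1.1810, 1.0070, -0.2885)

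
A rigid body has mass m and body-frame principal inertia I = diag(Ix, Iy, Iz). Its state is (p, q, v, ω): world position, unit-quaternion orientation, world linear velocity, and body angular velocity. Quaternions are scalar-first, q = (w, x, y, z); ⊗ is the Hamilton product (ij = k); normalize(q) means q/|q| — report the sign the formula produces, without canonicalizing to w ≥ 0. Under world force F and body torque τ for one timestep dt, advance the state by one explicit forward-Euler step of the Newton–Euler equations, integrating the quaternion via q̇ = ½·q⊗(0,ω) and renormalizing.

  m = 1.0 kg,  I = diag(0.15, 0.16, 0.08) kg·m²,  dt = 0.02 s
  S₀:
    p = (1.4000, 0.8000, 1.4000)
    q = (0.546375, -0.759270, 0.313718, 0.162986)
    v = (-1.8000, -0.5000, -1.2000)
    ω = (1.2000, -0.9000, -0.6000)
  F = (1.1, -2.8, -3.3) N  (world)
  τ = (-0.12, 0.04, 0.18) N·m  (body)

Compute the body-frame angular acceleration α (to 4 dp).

ω×(Iω) gyroscopic = (-0.0432, -0.0504, -0.0108)
(τ − ω×Iω)/I = (-0.5120, 0.5650, 2.3850)

α = (-0.5120, 0.5650, 2.3850)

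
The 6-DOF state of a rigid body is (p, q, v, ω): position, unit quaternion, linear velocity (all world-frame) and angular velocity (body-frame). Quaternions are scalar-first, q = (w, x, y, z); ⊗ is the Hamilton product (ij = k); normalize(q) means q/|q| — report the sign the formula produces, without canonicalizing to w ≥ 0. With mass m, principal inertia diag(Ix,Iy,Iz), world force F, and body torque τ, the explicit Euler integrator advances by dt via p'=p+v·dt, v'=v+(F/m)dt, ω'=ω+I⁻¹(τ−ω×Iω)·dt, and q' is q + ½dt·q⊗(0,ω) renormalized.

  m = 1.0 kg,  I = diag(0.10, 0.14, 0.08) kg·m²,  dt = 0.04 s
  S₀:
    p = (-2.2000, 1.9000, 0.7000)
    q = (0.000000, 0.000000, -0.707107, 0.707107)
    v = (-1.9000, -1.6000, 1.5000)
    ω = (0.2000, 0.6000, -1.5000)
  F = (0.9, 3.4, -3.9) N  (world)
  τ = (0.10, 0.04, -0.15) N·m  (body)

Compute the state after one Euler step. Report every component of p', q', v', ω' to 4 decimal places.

p' = (-2.2760, 1.8360, 0.7600)
q' = (0.0297, 0.0127, -0.7039, 0.7096)
v' = (-1.8640, -1.4640, 1.3440)
ω' = (0.2184, 0.6131, -1.5774)

a = F/m = (0.9000, 3.4000, -3.9000)
p' = p + v·dt = (-2.2760, 1.8360, 0.7600)
v' = v + a·dt = (-1.8640, -1.4640, 1.3440)
gyro term ω×Iω = (0.0540, -0.0060, 0.0048)
angular accel α = (0.4600, 0.3286, -1.9350)
new body rate ω' = (0.2184, 0.6131, -1.5774)
2q̇ = q⊗(0,ω) = (1.4849247, 0.6363963, 0.1414214, 0.1414214)
q' = normalize(q + ½dt·q⊗(0,ω)) = (0.0297, 0.0127, -0.7039, 0.7096)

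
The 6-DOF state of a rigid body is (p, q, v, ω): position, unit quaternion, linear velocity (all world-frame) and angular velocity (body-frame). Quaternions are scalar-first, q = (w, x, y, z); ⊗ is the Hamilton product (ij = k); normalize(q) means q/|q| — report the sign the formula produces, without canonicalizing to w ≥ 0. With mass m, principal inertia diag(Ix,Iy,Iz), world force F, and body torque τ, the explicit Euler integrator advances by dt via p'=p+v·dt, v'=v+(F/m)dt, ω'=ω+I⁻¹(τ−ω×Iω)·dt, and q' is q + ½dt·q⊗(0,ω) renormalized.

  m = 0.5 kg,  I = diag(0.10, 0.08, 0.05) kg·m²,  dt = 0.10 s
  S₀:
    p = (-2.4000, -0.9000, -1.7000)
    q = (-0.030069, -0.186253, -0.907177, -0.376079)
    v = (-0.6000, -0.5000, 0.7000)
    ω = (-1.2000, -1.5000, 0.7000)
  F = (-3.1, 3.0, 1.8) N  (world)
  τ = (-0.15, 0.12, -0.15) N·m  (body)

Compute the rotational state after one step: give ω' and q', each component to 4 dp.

precession coupling ω×(Iω) = (0.0315, -0.0420, -0.0360)
angular accel α = (-1.8150, 2.0250, -2.2800)
new body rate ω' = (-1.3815, -1.2975, 0.4720)
2q̇ = q⊗(0,ω) = (-1.3210138, -1.1630596, 0.6267754, -0.8302812)
q + ½dt·q⊗(0,ω), renormalized = (-0.0956, -0.2431, -0.8713, -0.4154)

ω' = (-1.3815, -1.2975, 0.4720)
q' = (-0.0956, -0.2431, -0.8713, -0.4154)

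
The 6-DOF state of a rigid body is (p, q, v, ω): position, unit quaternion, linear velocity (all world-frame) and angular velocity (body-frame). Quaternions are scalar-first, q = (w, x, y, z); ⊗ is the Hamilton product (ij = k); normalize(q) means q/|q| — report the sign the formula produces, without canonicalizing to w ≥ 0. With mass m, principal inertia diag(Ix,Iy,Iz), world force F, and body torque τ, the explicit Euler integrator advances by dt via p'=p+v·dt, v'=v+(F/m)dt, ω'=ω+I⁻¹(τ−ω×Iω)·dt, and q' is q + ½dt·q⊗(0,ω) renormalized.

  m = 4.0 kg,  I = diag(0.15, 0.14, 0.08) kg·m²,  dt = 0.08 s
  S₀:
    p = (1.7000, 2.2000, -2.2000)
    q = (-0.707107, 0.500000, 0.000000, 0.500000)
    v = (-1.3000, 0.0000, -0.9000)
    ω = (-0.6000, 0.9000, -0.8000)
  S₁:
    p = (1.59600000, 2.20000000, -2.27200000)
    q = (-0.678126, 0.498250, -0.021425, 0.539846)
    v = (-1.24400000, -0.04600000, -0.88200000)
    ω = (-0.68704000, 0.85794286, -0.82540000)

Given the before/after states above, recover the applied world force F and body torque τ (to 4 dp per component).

F = (2.8000, -2.3000, 0.9000)
τ = (-0.1200, -0.0400, -0.0200)

Δv = v₁−v₀ = (0.05600000, -0.04600000, 0.01800000)
m·(v₁−v₀)/dt = (2.8000, -2.3000, 0.9000)
ω₁ − ω₀ = (-0.08704000, -0.04205714, -0.02540000)
τ = I·(Δω/dt) + ω₀×(Iω₀) = (-0.1200, -0.0400, -0.0200)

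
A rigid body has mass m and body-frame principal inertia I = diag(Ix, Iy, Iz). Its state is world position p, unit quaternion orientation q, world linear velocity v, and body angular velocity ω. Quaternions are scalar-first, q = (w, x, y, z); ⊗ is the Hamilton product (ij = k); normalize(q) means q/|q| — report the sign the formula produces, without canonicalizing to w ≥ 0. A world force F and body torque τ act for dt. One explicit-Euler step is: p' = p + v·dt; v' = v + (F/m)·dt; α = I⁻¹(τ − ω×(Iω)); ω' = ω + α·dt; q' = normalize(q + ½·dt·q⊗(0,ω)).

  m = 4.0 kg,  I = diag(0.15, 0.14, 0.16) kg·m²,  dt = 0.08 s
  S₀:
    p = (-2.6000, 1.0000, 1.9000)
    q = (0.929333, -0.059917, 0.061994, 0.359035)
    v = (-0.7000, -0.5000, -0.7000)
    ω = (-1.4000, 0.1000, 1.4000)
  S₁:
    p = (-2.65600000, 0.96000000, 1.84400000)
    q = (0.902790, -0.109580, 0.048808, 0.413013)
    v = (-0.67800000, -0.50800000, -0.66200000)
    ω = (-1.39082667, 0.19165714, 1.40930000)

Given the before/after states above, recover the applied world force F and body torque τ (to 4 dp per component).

v₁ − v₀ = (0.02200000, -0.00800000, 0.03800000)
F = m·Δv/dt = (1.1000, -0.4000, 1.9000)
rate change Δω = (0.00917333, 0.09165714, 0.00930000)
gyro term ω₀×Iω₀ = (0.0028, 0.0196, 0.0014)
applied torque τ = (0.0200, 0.1800, 0.0200)

F = (1.1000, -0.4000, 1.9000)
τ = (0.0200, 0.1800, 0.0200)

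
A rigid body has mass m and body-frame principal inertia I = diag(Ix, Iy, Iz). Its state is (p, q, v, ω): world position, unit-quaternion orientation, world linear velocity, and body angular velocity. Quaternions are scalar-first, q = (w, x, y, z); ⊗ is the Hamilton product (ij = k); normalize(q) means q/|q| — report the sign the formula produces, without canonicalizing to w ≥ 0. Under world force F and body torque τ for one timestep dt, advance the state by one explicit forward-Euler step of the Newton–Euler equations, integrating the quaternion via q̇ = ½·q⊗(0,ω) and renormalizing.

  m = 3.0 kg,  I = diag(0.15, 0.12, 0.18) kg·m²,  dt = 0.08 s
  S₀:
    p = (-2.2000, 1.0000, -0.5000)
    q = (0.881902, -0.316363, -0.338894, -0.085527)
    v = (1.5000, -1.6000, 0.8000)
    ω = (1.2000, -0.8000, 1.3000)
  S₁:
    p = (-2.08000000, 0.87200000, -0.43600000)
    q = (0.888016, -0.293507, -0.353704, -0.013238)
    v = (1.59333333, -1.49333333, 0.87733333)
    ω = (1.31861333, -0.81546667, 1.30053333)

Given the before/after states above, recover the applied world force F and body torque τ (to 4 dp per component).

F = (3.5000, 4.0000, 2.9000)
τ = (0.1600, -0.0700, 0.0300)

v₁ − v₀ = (0.09333333, 0.10666667, 0.07733333)
F = m·Δv/dt = (3.5000, 4.0000, 2.9000)
rate change Δω = (0.11861333, -0.01546667, 0.00053333)
ω₀×(Iω₀) = (-0.0624, -0.0468, 0.0288)
I·α + gyro = (0.1600, -0.0700, 0.0300)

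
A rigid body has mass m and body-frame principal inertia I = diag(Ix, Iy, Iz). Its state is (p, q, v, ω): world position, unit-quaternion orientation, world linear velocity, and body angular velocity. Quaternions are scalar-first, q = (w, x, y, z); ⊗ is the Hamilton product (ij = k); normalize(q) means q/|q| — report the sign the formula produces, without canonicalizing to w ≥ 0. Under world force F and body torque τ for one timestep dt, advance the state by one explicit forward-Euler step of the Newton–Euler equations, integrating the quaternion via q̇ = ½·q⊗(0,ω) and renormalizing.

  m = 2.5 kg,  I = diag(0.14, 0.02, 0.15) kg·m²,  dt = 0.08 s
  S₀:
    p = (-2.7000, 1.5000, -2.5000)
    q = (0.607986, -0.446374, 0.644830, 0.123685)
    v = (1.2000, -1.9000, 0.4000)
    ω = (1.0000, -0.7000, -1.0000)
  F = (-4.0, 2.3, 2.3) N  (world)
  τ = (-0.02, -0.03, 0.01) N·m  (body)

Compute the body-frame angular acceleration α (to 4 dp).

α = (-0.7929, -2.0000, -0.4933)

ω×(Iω) gyroscopic = (0.0910, 0.0100, 0.0840)
α = I⁻¹(τ − ω×Iω) = (-0.7929, -2.0000, -0.4933)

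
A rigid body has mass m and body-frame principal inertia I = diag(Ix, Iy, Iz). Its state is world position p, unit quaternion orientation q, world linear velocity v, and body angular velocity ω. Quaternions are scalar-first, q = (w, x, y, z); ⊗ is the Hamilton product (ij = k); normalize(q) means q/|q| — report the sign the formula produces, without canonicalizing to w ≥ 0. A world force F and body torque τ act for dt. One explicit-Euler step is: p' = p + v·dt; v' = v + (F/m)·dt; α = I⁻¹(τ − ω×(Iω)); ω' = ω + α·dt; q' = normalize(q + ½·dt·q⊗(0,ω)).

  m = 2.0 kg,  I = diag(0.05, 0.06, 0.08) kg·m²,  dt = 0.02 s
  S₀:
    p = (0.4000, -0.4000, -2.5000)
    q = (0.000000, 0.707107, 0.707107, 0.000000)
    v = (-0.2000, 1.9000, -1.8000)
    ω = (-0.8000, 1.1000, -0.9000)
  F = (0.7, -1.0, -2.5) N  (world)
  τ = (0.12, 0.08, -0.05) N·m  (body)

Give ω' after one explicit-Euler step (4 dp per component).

ω' = (-0.7441, 1.1339, -0.9103)

ω×(Iω) gyroscopic = (-0.0198, -0.0216, -0.0088)
(τ − ω×Iω)/I = (2.7960, 1.6933, -0.5150)
new body rate ω' = (-0.7441, 1.1339, -0.9103)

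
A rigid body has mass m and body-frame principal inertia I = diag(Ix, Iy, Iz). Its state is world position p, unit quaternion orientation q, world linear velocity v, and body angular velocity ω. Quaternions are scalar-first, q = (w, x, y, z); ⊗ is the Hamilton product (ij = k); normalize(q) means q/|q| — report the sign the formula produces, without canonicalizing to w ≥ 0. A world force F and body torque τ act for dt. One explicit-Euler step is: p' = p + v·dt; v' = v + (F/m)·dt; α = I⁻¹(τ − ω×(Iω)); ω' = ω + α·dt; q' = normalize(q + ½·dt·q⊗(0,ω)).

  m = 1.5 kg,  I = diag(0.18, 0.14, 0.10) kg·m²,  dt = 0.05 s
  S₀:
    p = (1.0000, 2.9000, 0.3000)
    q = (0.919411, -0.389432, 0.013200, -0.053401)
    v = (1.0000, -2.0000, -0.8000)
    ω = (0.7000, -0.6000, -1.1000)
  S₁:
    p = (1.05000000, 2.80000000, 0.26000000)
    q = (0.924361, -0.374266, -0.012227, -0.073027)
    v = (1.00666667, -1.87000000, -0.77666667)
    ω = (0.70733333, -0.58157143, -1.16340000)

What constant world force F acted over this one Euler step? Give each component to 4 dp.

v₁ − v₀ = (0.00666667, 0.13000000, 0.02333333)
m·(v₁−v₀)/dt = (0.2000, 3.9000, 0.7000)

F = (0.2000, 3.9000, 0.7000)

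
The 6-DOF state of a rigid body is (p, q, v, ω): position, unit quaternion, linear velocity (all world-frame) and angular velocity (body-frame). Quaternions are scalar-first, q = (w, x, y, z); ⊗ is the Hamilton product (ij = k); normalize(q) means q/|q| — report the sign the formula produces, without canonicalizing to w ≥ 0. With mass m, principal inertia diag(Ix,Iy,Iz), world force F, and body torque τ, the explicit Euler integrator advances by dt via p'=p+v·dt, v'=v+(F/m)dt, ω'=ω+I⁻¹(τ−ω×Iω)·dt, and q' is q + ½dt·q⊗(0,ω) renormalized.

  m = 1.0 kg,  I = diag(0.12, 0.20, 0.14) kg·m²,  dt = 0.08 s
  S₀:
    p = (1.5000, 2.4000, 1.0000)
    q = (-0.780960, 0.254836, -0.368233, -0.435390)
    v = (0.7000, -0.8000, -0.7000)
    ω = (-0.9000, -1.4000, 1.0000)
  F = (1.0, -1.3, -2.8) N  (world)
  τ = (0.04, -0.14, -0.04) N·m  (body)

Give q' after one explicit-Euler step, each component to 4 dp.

2q̇ = q⊗(0,ω) = (0.1492162, -0.2749150, 1.2303590, -1.4691401)
updated quaternion q' = (-0.7727, 0.2431, -0.3181, -0.4927)

q' = (-0.7727, 0.2431, -0.3181, -0.4927)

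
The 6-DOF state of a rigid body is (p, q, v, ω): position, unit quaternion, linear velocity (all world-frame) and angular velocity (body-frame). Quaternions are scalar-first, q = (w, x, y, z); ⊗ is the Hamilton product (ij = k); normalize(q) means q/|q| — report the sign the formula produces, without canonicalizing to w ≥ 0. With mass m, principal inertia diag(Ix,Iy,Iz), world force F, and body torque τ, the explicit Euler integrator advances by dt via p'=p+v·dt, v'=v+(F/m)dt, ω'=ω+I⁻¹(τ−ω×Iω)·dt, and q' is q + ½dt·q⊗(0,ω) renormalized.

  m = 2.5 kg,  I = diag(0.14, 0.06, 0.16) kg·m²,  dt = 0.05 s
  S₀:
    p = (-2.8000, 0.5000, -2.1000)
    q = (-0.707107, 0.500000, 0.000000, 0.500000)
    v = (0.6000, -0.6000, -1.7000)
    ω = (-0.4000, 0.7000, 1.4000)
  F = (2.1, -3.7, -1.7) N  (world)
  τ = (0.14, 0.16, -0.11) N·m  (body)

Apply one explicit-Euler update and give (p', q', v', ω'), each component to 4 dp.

p' = (-2.7700, 0.4700, -2.1850)
q' = (-0.7190, 0.4979, -0.0348, 0.4836)
v' = (0.6420, -0.6740, -1.7340)
ω' = (-0.3850, 0.8240, 1.3586)

ω×(Iω) gyroscopic = (0.0980, 0.0112, 0.0224)
(τ − ω×Iω)/I = (0.3000, 2.4800, -0.8275)
ω' = ω + α·dt = (-0.3850, 0.8240, 1.3586)
2q̇ = q⊗(0,ω) = (-0.5000000, -0.0671572, -1.3949749, -0.6399498)
q + ½dt·q⊗(0,ω), renormalized = (-0.7190, 0.4979, -0.0348, 0.4836)
new position p' = (-2.7700, 0.4700, -2.1850)
v' = v + a·dt = (0.6420, -0.6740, -1.7340)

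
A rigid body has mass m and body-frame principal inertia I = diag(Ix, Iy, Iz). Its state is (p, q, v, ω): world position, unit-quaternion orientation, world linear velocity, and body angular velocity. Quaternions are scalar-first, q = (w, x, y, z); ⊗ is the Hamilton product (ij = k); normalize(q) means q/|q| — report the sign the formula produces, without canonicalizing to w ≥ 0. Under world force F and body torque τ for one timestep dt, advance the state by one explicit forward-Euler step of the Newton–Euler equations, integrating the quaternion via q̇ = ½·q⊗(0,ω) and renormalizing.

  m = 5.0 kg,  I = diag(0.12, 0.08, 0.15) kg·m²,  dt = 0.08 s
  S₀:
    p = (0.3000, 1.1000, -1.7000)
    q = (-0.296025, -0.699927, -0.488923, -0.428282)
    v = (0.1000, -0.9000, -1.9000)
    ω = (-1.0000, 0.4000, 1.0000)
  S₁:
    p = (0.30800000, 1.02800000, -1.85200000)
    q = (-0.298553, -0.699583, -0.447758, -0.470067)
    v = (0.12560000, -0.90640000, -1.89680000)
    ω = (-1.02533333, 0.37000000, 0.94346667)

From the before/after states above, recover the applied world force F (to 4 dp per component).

F = (1.6000, -0.4000, 0.2000)

v₁ − v₀ = (0.02560000, -0.00640000, 0.00320000)
m·(v₁−v₀)/dt = (1.6000, -0.4000, 0.2000)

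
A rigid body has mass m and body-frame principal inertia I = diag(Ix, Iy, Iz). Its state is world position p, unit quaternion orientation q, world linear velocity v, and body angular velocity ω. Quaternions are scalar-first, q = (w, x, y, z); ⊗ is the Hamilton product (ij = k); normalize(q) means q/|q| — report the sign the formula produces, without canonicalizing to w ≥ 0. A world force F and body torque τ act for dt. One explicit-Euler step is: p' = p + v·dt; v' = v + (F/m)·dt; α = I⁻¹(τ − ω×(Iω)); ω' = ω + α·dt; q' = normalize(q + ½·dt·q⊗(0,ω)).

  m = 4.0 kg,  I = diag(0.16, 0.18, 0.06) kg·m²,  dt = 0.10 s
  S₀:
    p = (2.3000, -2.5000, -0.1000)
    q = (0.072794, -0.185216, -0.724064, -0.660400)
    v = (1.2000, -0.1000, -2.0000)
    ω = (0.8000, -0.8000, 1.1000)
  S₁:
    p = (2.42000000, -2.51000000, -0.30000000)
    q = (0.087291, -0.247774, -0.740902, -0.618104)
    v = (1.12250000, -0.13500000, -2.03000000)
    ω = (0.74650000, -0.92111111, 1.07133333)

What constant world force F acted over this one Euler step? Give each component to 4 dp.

velocity change Δv = (-0.07750000, -0.03500000, -0.03000000)
m·(v₁−v₀)/dt = (-3.1000, -1.4000, -1.2000)

F = (-3.1000, -1.4000, -1.2000)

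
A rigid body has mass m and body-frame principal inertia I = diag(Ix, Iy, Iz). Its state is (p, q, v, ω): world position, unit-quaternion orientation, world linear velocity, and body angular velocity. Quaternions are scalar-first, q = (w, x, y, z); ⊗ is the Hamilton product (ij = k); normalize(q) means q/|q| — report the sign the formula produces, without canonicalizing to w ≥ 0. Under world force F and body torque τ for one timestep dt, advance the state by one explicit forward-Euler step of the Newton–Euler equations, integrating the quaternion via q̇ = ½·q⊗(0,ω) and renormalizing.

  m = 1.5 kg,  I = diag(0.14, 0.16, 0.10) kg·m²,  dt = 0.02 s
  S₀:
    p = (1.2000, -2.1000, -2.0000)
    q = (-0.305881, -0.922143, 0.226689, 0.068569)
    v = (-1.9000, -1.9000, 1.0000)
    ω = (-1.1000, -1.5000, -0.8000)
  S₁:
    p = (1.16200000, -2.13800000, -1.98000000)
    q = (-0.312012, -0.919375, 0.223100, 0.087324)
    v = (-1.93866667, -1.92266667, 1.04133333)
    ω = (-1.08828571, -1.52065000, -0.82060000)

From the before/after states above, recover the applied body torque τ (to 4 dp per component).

ω₁ − ω₀ = (0.01171429, -0.02065000, -0.02060000)
ω₀×(Iω₀) = (-0.0720, 0.0352, 0.0330)
τ = I·(Δω/dt) + ω₀×(Iω₀) = (0.0100, -0.1300, -0.0700)

τ = (0.0100, -0.1300, -0.0700)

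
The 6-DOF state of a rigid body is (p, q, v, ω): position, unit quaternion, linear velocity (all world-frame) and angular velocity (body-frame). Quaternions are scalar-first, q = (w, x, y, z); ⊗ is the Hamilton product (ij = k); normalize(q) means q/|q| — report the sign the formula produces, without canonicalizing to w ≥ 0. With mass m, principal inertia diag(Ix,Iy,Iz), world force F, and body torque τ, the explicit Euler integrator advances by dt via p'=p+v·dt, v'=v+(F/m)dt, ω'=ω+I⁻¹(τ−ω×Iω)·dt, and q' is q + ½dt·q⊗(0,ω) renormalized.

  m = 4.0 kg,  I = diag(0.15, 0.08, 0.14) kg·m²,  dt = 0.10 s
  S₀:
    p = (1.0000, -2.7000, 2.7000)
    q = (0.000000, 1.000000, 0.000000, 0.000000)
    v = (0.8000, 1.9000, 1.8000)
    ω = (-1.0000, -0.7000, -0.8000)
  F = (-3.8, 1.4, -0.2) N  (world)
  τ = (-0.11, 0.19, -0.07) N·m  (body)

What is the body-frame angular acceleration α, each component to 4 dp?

gyro term ω×Iω = (0.0336, 0.0080, -0.0490)
angular accel α = (-0.9573, 2.2750, -0.1500)

α = (-0.9573, 2.2750, -0.1500)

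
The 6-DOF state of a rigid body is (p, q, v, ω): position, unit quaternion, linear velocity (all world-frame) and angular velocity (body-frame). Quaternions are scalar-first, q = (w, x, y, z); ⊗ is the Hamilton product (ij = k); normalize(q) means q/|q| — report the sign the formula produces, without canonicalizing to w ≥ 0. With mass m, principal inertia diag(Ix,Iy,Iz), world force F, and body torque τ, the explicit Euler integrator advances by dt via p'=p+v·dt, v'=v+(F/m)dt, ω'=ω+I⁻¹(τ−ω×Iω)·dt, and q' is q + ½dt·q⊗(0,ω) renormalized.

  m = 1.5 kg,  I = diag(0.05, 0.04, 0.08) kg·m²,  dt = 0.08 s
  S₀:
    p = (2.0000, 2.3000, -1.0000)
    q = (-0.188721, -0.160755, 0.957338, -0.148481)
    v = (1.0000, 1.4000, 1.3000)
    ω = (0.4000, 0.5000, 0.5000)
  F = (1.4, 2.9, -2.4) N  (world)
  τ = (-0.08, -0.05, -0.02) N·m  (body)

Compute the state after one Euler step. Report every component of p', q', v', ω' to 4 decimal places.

ω×(Iω) gyroscopic = (0.0100, -0.0060, -0.0020)
angular accel α = (-1.8000, -1.1000, -0.2250)
new body rate ω' = (0.2560, 0.4120, 0.4820)
2q̇ = q⊗(0,ω) = (-0.3401265, 0.4774211, -0.0733754, -0.5576732)
q + ½dt·q⊗(0,ω), renormalized = (-0.2022, -0.1416, 0.9539, -0.1707)
linear accel F/m = (0.9333, 1.9333, -1.6000)
new position p' = (2.0800, 2.4120, -0.8960)
v + (F/m)dt = (1.0747, 1.5547, 1.1720)

p' = (2.0800, 2.4120, -0.8960)
q' = (-0.2022, -0.1416, 0.9539, -0.1707)
v' = (1.0747, 1.5547, 1.1720)
ω' = (0.2560, 0.4120, 0.4820)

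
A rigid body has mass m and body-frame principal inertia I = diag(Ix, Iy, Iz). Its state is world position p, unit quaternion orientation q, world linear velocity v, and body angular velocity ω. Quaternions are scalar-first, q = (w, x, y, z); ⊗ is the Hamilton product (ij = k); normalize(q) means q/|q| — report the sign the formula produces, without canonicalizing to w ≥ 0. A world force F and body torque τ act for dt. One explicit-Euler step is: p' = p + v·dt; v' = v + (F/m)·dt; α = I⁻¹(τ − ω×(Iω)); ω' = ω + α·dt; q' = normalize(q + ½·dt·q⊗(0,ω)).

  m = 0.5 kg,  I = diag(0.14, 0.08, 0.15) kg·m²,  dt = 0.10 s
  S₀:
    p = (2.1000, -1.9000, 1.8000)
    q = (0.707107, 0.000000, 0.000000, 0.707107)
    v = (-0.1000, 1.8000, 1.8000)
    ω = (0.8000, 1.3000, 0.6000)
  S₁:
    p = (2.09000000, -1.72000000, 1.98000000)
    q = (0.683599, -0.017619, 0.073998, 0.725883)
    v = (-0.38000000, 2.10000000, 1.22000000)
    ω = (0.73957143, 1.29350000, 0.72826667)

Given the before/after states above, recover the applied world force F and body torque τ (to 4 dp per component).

F = (-1.4000, 1.5000, -2.9000)
τ = (-0.0300, -0.0100, 0.1300)

Δω = ω₁−ω₀ = (-0.06042857, -0.00650000, 0.12826667)
applied torque τ = (-0.0300, -0.0100, 0.1300)
Δv = v₁−v₀ = (-0.28000000, 0.30000000, -0.58000000)
m·(v₁−v₀)/dt = (-1.4000, 1.5000, -2.9000)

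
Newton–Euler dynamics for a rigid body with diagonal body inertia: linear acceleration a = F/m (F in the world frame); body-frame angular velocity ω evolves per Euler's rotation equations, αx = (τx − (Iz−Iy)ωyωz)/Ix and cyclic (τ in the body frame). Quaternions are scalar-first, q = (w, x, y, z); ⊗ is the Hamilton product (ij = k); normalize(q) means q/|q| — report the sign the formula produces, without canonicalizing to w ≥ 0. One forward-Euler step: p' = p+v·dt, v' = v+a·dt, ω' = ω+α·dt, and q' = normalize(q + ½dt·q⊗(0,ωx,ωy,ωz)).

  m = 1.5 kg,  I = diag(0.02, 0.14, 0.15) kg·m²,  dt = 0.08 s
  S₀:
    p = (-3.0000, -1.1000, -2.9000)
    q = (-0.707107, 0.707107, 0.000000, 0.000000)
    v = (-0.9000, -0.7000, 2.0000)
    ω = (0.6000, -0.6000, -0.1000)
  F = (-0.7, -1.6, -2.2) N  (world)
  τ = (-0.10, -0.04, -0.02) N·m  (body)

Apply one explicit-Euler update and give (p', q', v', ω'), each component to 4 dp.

p' = (-3.0720, -1.1560, -2.7400)
q' = (-0.7237, 0.6897, 0.0198, -0.0141)
v' = (-0.9373, -0.7853, 1.8827)
ω' = (0.1976, -0.6273, -0.0876)

linear accel F/m = (-0.4667, -1.0667, -1.4667)
new position p' = (-3.0720, -1.1560, -2.7400)
v + (F/m)dt = (-0.9373, -0.7853, 1.8827)
precession coupling ω×(Iω) = (0.0006, 0.0078, -0.0432)
α = I⁻¹(τ − ω×Iω) = (-5.0300, -0.3414, 0.1547)
ω + α·dt = (0.1976, -0.6273, -0.0876)
Hamilton product q⊗(0,ω) = (-0.4242642, -0.4242642, 0.4949749, -0.3535535)
updated quaternion q' = (-0.7237, 0.6897, 0.0198, -0.0141)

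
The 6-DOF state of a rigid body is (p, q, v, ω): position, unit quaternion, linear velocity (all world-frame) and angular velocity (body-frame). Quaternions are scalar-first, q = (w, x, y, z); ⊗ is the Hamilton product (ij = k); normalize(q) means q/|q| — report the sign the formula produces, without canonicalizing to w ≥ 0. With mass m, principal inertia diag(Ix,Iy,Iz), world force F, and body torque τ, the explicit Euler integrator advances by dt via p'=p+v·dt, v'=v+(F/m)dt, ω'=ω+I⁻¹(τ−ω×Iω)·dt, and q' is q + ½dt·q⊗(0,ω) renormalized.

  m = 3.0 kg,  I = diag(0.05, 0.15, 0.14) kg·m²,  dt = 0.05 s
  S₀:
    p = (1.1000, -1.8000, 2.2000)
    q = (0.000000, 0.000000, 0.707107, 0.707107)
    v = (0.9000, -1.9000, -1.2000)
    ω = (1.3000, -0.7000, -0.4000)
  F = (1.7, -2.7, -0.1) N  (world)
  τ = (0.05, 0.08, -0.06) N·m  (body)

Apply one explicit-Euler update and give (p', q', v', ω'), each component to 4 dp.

a = F/m = (0.5667, -0.9000, -0.0333)
new position p' = (1.1450, -1.8950, 2.1400)
new velocity v' = (0.9283, -1.9450, -1.2017)
gyro term ω×Iω = (-0.0028, 0.0468, -0.0910)
angular accel α = (1.0560, 0.2213, 0.2214)
ω' = ω + α·dt = (1.3528, -0.6889, -0.3889)
Hamilton product q⊗(0,ω) = (0.7778177, 0.2121321, 0.9192391, -0.9192391)
updated quaternion q' = (0.0194, 0.0053, 0.7296, 0.6836)

p' = (1.1450, -1.8950, 2.1400)
q' = (0.0194, 0.0053, 0.7296, 0.6836)
v' = (0.9283, -1.9450, -1.2017)
ω' = (1.3528, -0.6889, -0.3889)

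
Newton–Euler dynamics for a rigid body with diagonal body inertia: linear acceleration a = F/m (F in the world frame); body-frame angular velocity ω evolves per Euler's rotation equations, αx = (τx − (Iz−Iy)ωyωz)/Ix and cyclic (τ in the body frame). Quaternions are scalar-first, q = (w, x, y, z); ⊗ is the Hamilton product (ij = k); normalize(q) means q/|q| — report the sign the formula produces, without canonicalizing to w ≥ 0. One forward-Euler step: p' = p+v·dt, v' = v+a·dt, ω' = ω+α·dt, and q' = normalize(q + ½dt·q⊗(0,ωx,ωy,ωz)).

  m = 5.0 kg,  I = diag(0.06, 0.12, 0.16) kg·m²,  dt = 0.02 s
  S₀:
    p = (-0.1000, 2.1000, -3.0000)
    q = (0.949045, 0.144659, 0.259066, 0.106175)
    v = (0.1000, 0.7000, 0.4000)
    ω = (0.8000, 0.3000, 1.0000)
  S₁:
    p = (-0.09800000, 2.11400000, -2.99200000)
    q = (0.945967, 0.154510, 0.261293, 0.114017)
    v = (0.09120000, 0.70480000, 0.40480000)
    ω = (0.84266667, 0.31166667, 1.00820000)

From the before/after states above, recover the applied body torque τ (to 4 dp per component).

ω₁ − ω₀ = (0.04266667, 0.01166667, 0.00820000)
applied torque τ = (0.1400, -0.0100, 0.0800)

τ = (0.1400, -0.0100, 0.0800)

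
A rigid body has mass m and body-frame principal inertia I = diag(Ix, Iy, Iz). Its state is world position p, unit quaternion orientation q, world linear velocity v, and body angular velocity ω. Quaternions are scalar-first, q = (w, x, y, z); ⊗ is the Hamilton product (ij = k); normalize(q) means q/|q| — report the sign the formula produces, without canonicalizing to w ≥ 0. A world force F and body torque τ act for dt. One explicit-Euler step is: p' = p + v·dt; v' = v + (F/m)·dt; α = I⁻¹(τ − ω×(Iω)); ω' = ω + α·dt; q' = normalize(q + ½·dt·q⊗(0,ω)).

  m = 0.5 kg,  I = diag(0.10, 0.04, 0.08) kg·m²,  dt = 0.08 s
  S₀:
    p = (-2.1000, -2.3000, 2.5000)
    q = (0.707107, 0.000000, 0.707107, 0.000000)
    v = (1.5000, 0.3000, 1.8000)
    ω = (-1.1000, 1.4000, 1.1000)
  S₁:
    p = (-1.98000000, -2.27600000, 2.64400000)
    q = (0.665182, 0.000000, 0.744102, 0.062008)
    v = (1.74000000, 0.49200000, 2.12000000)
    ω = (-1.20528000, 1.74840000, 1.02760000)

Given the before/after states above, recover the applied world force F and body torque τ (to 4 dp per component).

rate change Δω = (-0.10528000, 0.34840000, -0.07240000)
gyro term ω₀×Iω₀ = (0.0616, -0.0242, 0.0924)
τ = I·(Δω/dt) + ω₀×(Iω₀) = (-0.0700, 0.1500, 0.0200)
v₁ − v₀ = (0.24000000, 0.19200000, 0.32000000)
F = m·Δv/dt = (1.5000, 1.2000, 2.0000)

F = (1.5000, 1.2000, 2.0000)
τ = (-0.0700, 0.1500, 0.0200)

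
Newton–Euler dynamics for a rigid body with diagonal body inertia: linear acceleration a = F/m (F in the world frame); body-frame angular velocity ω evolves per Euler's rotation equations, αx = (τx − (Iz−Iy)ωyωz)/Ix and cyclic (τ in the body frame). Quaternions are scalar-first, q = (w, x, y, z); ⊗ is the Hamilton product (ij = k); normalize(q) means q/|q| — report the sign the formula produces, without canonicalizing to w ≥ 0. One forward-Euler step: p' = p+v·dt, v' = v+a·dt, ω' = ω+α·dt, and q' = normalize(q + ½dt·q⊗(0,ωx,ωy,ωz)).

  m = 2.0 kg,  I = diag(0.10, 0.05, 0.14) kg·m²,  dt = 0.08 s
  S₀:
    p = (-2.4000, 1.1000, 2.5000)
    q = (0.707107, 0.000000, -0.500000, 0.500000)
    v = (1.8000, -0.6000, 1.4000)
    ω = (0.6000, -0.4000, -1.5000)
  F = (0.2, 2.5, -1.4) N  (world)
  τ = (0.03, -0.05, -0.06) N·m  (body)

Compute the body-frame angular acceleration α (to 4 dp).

α = (-0.2400, -1.7200, -0.5143)

gyro term ω×Iω = (0.0540, 0.0360, 0.0120)
angular accel α = (-0.2400, -1.7200, -0.5143)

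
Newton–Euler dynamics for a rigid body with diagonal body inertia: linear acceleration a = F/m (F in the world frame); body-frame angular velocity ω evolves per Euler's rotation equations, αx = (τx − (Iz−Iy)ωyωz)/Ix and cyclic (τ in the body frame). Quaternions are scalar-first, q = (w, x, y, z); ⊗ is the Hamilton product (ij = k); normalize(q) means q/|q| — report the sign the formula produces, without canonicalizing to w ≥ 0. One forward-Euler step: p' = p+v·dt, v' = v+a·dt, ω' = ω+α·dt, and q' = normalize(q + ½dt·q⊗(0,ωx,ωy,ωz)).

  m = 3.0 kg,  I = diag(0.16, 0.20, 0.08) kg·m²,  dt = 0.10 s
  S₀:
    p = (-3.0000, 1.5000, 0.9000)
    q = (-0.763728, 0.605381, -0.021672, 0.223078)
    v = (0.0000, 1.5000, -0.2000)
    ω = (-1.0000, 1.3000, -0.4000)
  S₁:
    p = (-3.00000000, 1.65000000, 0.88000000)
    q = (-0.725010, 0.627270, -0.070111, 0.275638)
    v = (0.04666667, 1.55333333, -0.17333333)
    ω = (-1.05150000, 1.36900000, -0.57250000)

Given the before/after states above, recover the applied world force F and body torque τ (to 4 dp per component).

F = (1.4000, 1.6000, 0.8000)
τ = (-0.0200, 0.1700, -0.1900)

Δω = ω₁−ω₀ = (-0.05150000, 0.06900000, -0.17250000)
precession coupling = (0.0624, 0.0320, -0.0520)
I·α + gyro = (-0.0200, 0.1700, -0.1900)
velocity change Δv = (0.04666667, 0.05333333, 0.02666667)
m·(v₁−v₀)/dt = (1.4000, 1.6000, 0.8000)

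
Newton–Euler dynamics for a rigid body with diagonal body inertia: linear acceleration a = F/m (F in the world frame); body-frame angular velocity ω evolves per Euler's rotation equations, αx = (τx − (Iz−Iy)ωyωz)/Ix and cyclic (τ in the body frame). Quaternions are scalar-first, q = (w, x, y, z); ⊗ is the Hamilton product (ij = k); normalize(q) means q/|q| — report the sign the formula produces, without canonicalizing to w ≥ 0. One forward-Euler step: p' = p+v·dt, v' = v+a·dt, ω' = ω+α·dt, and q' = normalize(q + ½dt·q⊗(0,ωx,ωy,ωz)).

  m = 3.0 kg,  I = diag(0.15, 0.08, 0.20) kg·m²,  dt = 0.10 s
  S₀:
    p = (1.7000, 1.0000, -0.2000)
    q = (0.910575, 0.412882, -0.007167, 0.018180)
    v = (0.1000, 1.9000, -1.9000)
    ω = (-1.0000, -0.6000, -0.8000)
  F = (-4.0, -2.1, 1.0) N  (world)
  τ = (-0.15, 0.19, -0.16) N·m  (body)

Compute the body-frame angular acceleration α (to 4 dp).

α = (-1.3840, 2.8750, -0.5900)

gyro term ω×Iω = (0.0576, -0.0400, -0.0420)
(τ − ω×Iω)/I = (-1.3840, 2.8750, -0.5900)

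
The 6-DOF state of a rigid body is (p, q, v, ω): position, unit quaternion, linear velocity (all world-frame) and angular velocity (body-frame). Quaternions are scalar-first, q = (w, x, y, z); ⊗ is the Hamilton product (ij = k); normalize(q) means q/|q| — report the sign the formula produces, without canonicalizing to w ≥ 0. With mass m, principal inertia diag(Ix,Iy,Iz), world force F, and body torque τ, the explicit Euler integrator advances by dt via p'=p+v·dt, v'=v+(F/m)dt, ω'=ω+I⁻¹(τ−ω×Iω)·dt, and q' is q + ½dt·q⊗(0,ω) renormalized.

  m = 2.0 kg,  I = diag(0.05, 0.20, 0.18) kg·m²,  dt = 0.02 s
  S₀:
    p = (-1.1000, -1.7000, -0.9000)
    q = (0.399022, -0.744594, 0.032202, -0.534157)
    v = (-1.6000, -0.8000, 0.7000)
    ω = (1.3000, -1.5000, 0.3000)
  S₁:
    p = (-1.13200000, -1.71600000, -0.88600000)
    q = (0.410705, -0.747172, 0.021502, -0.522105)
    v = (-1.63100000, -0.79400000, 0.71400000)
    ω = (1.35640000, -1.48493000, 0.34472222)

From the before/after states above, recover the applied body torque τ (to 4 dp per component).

ω₁ − ω₀ = (0.05640000, 0.01507000, 0.04472222)
applied torque τ = (0.1500, 0.1000, 0.1100)

τ = (0.1500, 0.1000, 0.1100)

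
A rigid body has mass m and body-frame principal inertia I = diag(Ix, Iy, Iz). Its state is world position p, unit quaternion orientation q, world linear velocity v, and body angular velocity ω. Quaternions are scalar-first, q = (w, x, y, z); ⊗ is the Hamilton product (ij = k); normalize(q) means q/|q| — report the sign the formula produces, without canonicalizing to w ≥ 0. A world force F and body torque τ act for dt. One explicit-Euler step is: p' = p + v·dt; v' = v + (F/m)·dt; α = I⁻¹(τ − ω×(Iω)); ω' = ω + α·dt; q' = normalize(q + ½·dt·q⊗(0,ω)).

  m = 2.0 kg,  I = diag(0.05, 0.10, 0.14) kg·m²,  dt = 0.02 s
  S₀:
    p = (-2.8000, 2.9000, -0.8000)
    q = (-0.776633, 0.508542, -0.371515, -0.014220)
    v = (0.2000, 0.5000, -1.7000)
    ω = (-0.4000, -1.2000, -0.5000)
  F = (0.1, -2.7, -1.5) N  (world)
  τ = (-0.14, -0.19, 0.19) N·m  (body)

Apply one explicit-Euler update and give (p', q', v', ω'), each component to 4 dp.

p' = (-2.7960, 2.9100, -0.8340)
q' = (-0.7791, 0.5133, -0.3596, -0.0179)
v' = (0.2010, 0.4730, -1.7150)
ω' = (-0.4656, -1.2344, -0.4763)

linear accel F/m = (0.0500, -1.3500, -0.7500)
p + v·dt = (-2.7960, 2.9100, -0.8340)
v' = v + a·dt = (0.2010, 0.4730, -1.7150)
angular accel α = (-3.2800, -1.7200, 1.1857)
ω + α·dt = (-0.4656, -1.2344, -0.4763)
Hamilton product q⊗(0,ω) = (-0.2495112, 0.4793467, 1.1919186, -0.3705399)
q + ½dt·q⊗(0,ω), renormalized = (-0.7791, 0.5133, -0.3596, -0.0179)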